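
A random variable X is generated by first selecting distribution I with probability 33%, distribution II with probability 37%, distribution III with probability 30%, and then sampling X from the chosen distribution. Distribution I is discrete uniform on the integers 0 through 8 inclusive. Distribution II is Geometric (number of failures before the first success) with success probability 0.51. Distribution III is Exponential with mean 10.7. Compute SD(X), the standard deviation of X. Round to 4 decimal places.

7.3037

Per component, I: μ=4, E[X²]=22.6667; II: μ=0.960784, E[X²]=2.807; III: μ=10.7, E[X²]=228.98.
E[X] = 0.33·4 + 0.37·0.960784 + 0.3·10.7 = 4.88549.
E[X²] = 0.33·22.6667 + 0.37·2.807 + 0.3·228.98 = 77.2126.
Var(X) = E[X²] − (E[X])² = 77.2126 − 23.868 = 53.3446.
SD(X) = √53.3446 = 7.30374.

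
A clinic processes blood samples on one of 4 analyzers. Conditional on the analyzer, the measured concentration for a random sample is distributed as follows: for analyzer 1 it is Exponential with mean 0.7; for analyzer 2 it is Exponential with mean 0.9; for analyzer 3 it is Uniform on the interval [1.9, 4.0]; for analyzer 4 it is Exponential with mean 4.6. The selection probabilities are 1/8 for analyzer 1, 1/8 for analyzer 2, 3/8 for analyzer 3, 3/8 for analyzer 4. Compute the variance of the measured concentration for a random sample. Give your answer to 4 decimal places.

10.4078

Per component, 1: μ=0.7, E[X²]=0.98; 2: μ=0.9, E[X²]=1.62; 3: μ=2.95, E[X²]=9.07; 4: μ=4.6, E[X²]=42.32.
E[X] = 0.125·0.7 + 0.125·0.9 + 0.375·2.95 + 0.375·4.6 = 3.03125.
E[X²] = 0.125·0.98 + 0.125·1.62 + 0.375·9.07 + 0.375·42.32 = 19.5962.
Var(X) = E[X²] − (E[X])² = 19.5962 − 9.18848 = 10.4078.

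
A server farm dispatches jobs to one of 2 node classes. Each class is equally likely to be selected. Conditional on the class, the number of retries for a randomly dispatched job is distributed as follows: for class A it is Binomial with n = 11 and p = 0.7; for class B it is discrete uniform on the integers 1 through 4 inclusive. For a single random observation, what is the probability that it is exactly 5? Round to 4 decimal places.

0.0283

Conditional on each class, P(X = 5): A: 0.0566056; B: 0.
By total probability, P(X = 5) = 0.5·0.0566056 + 0.5·0 = 0.0283028.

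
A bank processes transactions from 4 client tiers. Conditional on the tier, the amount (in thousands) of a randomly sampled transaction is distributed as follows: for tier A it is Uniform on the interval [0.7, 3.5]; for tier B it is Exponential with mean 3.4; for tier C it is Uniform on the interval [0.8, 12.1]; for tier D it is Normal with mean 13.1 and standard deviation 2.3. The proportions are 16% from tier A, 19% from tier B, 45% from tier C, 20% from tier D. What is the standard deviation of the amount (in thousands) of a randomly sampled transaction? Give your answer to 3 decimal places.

Per component, A: μ=2.1, E[X²]=5.06333; B: μ=3.4, E[X²]=23.12; C: μ=6.45, E[X²]=52.2433; D: μ=13.1, E[X²]=176.9.
E[X] = 0.16·2.1 + 0.19·3.4 + 0.45·6.45 + 0.2·13.1 = 6.5045.
E[X²] = 0.16·5.06333 + 0.19·23.12 + 0.45·52.2433 + 0.2·176.9 = 64.0924.
Var(X) = E[X²] − (E[X])² = 64.0924 − 42.3085 = 21.7839.
SD(X) = √21.7839 = 4.66732.

4.667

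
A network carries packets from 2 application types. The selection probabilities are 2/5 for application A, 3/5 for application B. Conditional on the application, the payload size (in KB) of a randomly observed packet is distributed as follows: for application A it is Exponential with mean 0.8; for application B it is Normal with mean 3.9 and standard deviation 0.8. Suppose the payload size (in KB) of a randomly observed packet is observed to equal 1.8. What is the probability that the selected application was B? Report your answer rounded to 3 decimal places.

Likelihoods f(1.8 | ·): A: 0.131749; B: 0.0159052.
Posterior ∝ prior × likelihood. Numerator for B: 0.6·0.0159052 = 0.00954314.
Normalizing constant: 0.4·0.131749 + 0.6·0.0159052 = 0.0622427.
P(B | observation) = 0.00954314 / 0.0622427 = 0.153321.

0.153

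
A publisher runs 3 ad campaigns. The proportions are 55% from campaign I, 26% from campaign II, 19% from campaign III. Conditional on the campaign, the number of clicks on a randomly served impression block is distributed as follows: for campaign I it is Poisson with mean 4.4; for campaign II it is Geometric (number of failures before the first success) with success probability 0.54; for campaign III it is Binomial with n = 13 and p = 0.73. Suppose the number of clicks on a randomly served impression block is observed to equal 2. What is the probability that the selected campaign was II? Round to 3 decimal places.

Likelihoods P(X=2 | ·): I: 0.118845; II: 0.114264; III: 2.31069e-05.
Posterior ∝ prior × likelihood. Numerator for II: 0.26·0.114264 = 0.0297086.
Normalizing constant: 0.55·0.118845 + 0.26·0.114264 + 0.19·2.31069e-05 = 0.0950776.
P(II | observation) = 0.0297086 / 0.0950776 = 0.312467.

0.312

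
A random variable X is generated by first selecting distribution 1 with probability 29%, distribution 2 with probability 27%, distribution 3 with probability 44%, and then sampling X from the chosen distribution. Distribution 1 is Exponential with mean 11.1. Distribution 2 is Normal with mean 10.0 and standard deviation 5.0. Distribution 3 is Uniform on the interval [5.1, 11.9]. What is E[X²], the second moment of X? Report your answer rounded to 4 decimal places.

For each component E[X²] = Var + (mean)², giving 1: 246.42; 2: 125; 3: 76.1033.
Overall E[X²] = 0.29·246.42 + 0.27·125 + 0.44·76.1033 = 138.697.

138.6973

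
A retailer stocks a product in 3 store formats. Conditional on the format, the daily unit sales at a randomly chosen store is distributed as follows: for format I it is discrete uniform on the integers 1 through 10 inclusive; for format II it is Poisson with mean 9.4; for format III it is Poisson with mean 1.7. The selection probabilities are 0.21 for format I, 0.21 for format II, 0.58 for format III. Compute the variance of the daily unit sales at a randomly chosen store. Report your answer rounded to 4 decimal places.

14.3436

Per component, I: μ=5.5, E[X²]=38.5; II: μ=9.4, E[X²]=97.76; III: μ=1.7, E[X²]=4.59.
E[X] = 0.21·5.5 + 0.21·9.4 + 0.58·1.7 = 4.115.
E[X²] = 0.21·38.5 + 0.21·97.76 + 0.58·4.59 = 31.2768.
Var(X) = E[X²] − (E[X])² = 31.2768 − 16.9332 = 14.3436.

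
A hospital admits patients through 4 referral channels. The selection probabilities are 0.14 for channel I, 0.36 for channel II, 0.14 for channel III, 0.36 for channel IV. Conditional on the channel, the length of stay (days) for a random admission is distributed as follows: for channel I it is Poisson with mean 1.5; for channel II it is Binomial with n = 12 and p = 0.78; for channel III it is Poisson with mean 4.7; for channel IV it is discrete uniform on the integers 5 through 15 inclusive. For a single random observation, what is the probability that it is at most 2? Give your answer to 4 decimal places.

Conditional on each channel, P(X ≤ 2): I: 0.808847; II: 1.12248e-05; III: 0.1523; IV: 0.
By total probability, P(X ≤ 2) = 0.14·0.808847 + 0.36·1.12248e-05 + 0.14·0.1523 + 0.36·0 = 0.134565.

0.1346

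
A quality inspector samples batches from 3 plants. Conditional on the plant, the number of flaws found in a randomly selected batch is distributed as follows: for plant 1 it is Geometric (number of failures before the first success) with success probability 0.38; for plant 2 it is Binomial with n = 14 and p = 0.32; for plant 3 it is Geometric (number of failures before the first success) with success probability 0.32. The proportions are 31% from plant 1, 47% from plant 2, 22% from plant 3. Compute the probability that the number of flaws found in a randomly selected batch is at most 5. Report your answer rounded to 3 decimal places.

Conditional on each plant, P(X ≤ 5): 1: 0.9432; 2: 0.727551; 3: 0.901133.
By total probability, P(X ≤ 5) = 0.31·0.9432 + 0.47·0.727551 + 0.22·0.901133 = 0.83259.

0.833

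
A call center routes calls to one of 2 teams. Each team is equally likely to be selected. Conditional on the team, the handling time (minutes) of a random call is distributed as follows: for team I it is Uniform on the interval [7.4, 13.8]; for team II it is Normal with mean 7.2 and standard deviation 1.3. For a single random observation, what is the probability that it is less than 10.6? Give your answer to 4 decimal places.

0.7478

Conditional on each team, P(X < 10.6): I: 0.5; II: 0.995544.
By total probability, P(X < 10.6) = 0.5·0.5 + 0.5·0.995544 = 0.747772.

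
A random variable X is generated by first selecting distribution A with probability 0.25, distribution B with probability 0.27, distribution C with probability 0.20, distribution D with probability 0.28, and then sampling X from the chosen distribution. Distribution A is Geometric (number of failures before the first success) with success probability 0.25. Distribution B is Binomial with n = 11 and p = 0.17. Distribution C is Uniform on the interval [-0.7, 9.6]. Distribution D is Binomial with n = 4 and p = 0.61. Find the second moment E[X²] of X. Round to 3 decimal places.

14.275

For each component E[X²] = Var + (mean)², giving A: 21; B: 5.049; C: 28.6433; D: 6.9052.
Overall E[X²] = 0.25·21 + 0.27·5.049 + 0.2·28.6433 + 0.28·6.9052 = 14.2754.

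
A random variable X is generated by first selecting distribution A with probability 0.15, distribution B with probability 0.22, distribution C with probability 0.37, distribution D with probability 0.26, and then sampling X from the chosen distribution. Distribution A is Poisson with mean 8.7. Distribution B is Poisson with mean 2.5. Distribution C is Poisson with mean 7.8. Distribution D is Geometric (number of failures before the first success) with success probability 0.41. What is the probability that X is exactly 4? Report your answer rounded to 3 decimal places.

0.072

Conditional on each component, P(X = 4): A: 0.0397653; B: 0.133602; C: 0.0631932; D: 0.0496812.
By total probability, P(X = 4) = 0.15·0.0397653 + 0.22·0.133602 + 0.37·0.0631932 + 0.26·0.0496812 = 0.0716558.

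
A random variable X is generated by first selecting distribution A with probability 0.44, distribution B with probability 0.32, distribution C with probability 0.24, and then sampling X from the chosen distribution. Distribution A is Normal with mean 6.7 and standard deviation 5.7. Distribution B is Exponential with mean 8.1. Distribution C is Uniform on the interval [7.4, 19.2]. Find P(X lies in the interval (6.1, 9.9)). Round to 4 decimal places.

Conditional on each component, P(6.1 < X < 9.9): A: 0.254655; B: 0.176336; C: 0.211864.
By total probability, P(6.1 < X < 9.9) = 0.44·0.254655 + 0.32·0.176336 + 0.24·0.211864 = 0.219323.

0.2193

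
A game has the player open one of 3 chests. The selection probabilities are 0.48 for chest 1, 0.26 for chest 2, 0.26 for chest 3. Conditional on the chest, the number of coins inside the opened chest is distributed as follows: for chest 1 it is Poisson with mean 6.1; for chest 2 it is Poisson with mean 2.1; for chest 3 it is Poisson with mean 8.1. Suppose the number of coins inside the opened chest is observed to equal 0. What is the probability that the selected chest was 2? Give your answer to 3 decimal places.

0.965

Likelihoods P(X=0 | ·): 1: 0.00224287; 2: 0.122456; 3: 0.000303539.
Posterior ∝ prior × likelihood. Numerator for 2: 0.26·0.122456 = 0.0318387.
Normalizing constant: 0.48·0.00224287 + 0.26·0.122456 + 0.26·0.000303539 = 0.0329942.
P(2 | observation) = 0.0318387 / 0.0329942 = 0.964979.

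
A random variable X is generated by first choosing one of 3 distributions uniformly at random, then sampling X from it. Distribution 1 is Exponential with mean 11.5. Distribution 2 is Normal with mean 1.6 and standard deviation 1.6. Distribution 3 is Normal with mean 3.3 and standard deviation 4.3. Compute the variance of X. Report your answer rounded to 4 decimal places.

69.7822

Per component, 1: μ=11.5, E[X²]=264.5; 2: μ=1.6, E[X²]=5.12; 3: μ=3.3, E[X²]=29.38.
E[X] = 0.333333·11.5 + 0.333333·1.6 + 0.333333·3.3 = 5.46667.
E[X²] = 0.333333·264.5 + 0.333333·5.12 + 0.333333·29.38 = 99.6667.
Var(X) = E[X²] − (E[X])² = 99.6667 − 29.8844 = 69.7822.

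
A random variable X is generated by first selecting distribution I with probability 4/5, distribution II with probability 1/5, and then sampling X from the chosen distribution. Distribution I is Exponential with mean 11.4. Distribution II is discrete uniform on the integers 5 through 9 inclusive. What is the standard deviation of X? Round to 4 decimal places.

Per component, I: μ=11.4, E[X²]=259.92; II: μ=7, E[X²]=51.
E[X] = 0.8·11.4 + 0.2·7 = 10.52.
E[X²] = 0.8·259.92 + 0.2·51 = 218.136.
Var(X) = E[X²] − (E[X])² = 218.136 − 110.67 = 107.466.
SD(X) = √107.466 = 10.3666.

10.3666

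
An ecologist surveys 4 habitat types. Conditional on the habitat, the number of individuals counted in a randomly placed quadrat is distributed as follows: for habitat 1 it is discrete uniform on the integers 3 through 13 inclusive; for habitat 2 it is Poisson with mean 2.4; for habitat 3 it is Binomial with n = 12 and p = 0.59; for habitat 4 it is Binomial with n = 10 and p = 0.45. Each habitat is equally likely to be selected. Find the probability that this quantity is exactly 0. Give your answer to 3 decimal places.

0.023

Conditional on each habitat, P(X = 0): 1: 0; 2: 0.090718; 3: 2.25635e-05; 4: 0.00253295.
By total probability, P(X = 0) = 0.25·0 + 0.25·0.090718 + 0.25·2.25635e-05 + 0.25·0.00253295 = 0.0233184.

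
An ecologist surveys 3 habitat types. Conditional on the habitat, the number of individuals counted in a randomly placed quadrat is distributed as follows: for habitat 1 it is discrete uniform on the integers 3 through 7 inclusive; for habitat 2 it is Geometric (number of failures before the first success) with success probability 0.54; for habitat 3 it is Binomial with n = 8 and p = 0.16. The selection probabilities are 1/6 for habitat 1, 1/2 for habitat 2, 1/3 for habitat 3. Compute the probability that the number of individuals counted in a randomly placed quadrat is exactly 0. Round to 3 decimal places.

0.353

Conditional on each habitat, P(X = 0): 1: 0; 2: 0.54; 3: 0.247876.
By total probability, P(X = 0) = 0.166667·0 + 0.5·0.54 + 0.333333·0.247876 = 0.352625.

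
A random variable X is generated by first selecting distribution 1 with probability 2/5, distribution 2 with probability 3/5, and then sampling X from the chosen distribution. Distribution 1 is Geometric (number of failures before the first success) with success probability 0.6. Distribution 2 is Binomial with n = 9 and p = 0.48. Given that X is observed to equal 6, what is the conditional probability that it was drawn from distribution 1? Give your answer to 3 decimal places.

Likelihoods P(X=6 | ·): 1: 0.0024576; 2: 0.144456.
Posterior ∝ prior × likelihood. Numerator for 1: 0.4·0.0024576 = 0.00098304.
Normalizing constant: 0.4·0.0024576 + 0.6·0.144456 = 0.0876569.
P(1 | observation) = 0.00098304 / 0.0876569 = 0.0112146.

0.011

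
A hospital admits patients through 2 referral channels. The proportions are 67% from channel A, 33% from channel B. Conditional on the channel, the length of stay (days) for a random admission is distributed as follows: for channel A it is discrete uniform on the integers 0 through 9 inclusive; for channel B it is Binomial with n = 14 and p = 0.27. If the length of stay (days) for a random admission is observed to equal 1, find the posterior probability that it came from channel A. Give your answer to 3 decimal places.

0.763

Likelihoods P(X=1 | ·): A: 0.1; B: 0.0631959.
Posterior ∝ prior × likelihood. Numerator for A: 0.67·0.1 = 0.067.
Normalizing constant: 0.67·0.1 + 0.33·0.0631959 = 0.0878547.
P(A | observation) = 0.067 / 0.0878547 = 0.762623.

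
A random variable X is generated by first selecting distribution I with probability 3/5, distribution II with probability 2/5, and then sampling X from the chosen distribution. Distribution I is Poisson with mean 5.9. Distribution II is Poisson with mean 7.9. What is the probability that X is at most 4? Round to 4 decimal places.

Conditional on each component, P(X ≤ 4): I: 0.298665; II: 0.105503.
By total probability, P(X ≤ 4) = 0.6·0.298665 + 0.4·0.105503 = 0.2214.

0.2214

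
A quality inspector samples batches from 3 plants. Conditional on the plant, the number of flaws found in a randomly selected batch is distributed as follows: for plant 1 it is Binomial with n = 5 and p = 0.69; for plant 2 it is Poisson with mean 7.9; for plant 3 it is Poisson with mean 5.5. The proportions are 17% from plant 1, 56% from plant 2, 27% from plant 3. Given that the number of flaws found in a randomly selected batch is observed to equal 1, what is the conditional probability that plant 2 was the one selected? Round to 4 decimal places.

0.1250

Likelihoods P(X=1 | ·): 1: 0.0318615; 2: 0.00292887; 3: 0.0224772.
Posterior ∝ prior × likelihood. Numerator for 2: 0.56·0.00292887 = 0.00164017.
Normalizing constant: 0.17·0.0318615 + 0.56·0.00292887 + 0.27·0.0224772 = 0.0131255.
P(2 | observation) = 0.00164017 / 0.0131255 = 0.124961.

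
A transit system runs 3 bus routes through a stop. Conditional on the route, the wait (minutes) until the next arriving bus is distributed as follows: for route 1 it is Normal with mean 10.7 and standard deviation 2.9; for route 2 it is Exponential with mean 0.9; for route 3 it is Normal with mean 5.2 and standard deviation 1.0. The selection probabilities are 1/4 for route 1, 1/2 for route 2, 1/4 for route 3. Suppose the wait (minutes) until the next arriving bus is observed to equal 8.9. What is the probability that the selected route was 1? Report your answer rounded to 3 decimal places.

Likelihoods f(8.9 | ·): 1: 0.113463; 2: 5.63725e-05; 3: 0.00042478.
Posterior ∝ prior × likelihood. Numerator for 1: 0.25·0.113463 = 0.0283658.
Normalizing constant: 0.25·0.113463 + 0.5·5.63725e-05 + 0.25·0.00042478 = 0.0285002.
P(1 | observation) = 0.0283658 / 0.0285002 = 0.995285.

0.995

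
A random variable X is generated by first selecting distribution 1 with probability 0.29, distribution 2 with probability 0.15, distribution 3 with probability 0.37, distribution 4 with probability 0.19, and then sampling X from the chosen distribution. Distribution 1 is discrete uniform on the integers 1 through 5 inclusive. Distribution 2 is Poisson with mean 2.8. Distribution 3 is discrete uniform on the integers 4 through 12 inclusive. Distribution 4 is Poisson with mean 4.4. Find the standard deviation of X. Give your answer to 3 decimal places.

3.095

Per component, 1: μ=3, E[X²]=11; 2: μ=2.8, E[X²]=10.64; 3: μ=8, E[X²]=70.6667; 4: μ=4.4, E[X²]=23.76.
E[X] = 0.29·3 + 0.15·2.8 + 0.37·8 + 0.19·4.4 = 5.086.
E[X²] = 0.29·11 + 0.15·10.64 + 0.37·70.6667 + 0.19·23.76 = 35.4471.
Var(X) = E[X²] − (E[X])² = 35.4471 − 25.8674 = 9.57967.
SD(X) = √9.57967 = 3.0951.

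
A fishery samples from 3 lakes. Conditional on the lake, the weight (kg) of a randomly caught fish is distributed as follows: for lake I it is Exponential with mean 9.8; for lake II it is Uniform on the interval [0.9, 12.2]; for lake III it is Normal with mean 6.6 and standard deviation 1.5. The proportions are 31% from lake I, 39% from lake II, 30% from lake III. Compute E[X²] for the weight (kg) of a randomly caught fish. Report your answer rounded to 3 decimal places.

94.170

For each component E[X²] = Var + (mean)², giving I: 192.08; II: 53.5433; III: 45.81.
Overall E[X²] = 0.31·192.08 + 0.39·53.5433 + 0.3·45.81 = 94.1697.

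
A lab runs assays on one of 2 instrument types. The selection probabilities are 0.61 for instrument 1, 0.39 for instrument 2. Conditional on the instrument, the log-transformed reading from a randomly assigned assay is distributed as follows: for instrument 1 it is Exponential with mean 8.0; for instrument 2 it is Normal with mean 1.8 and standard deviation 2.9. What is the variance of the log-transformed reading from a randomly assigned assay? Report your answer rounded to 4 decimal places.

51.4648

Per component, 1: μ=8, E[X²]=128; 2: μ=1.8, E[X²]=11.65.
E[X] = 0.61·8 + 0.39·1.8 = 5.582.
E[X²] = 0.61·128 + 0.39·11.65 = 82.6235.
Var(X) = E[X²] − (E[X])² = 82.6235 − 31.1587 = 51.4648.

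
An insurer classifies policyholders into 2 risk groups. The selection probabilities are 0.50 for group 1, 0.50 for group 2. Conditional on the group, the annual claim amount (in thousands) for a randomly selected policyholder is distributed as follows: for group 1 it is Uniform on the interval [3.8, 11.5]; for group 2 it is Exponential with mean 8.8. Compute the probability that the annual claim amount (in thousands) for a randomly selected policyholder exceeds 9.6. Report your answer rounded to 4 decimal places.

Conditional on each group, P(X > 9.6): 1: 0.246753; 2: 0.335911.
By total probability, P(X > 9.6) = 0.5·0.246753 + 0.5·0.335911 = 0.291332.

0.2913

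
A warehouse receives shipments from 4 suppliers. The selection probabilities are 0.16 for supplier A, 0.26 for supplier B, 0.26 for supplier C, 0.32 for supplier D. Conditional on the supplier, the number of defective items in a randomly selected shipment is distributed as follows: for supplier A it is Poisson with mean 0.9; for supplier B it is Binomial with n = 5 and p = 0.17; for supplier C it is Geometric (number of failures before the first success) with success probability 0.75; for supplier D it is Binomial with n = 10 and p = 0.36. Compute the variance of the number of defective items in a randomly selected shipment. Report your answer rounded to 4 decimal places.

Per component, A: μ=0.9, E[X²]=1.71; B: μ=0.85, E[X²]=1.428; C: μ=0.333333, E[X²]=0.555556; D: μ=3.6, E[X²]=15.264.
E[X] = 0.16·0.9 + 0.26·0.85 + 0.26·0.333333 + 0.32·3.6 = 1.60367.
E[X²] = 0.16·1.71 + 0.26·1.428 + 0.26·0.555556 + 0.32·15.264 = 5.6738.
Var(X) = E[X²] − (E[X])² = 5.6738 − 2.57175 = 3.10206.

3.1021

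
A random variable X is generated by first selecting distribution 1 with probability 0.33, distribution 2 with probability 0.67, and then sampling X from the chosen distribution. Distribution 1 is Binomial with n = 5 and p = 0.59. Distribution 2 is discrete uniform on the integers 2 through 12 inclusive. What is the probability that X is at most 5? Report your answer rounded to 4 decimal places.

0.5736

Conditional on each component, P(X ≤ 5): 1: 1; 2: 0.363636.
By total probability, P(X ≤ 5) = 0.33·1 + 0.67·0.363636 = 0.573636.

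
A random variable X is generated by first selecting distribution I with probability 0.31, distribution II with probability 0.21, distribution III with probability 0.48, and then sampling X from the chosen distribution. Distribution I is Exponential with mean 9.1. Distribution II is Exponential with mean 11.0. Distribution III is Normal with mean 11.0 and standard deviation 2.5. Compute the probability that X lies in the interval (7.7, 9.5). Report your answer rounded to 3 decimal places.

Conditional on each component, P(7.7 < X < 9.5): I: 0.0770028; II: 0.0749592; III: 0.180836.
By total probability, P(7.7 < X < 9.5) = 0.31·0.0770028 + 0.21·0.0749592 + 0.48·0.180836 = 0.126413.

0.126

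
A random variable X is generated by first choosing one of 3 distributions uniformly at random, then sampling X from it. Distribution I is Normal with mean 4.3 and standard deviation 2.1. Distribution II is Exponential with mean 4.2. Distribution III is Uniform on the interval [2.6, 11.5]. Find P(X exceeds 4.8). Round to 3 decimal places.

0.493

Conditional on each component, P(X > 4.8): I: 0.405904; II: 0.318907; III: 0.752809.
By total probability, P(X > 4.8) = 0.333333·0.405904 + 0.333333·0.318907 + 0.333333·0.752809 = 0.49254.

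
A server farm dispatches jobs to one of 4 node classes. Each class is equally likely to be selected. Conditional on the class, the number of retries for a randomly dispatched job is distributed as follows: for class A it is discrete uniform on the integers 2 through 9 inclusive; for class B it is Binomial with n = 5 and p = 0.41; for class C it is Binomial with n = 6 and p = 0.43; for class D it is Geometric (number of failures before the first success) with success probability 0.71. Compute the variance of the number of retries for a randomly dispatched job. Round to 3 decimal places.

Per component, A: μ=5.5, E[X²]=35.5; B: μ=2.05, E[X²]=5.412; C: μ=2.58, E[X²]=8.127; D: μ=0.408451, E[X²]=0.742115.
E[X] = 0.25·5.5 + 0.25·2.05 + 0.25·2.58 + 0.25·0.408451 = 2.63461.
E[X²] = 0.25·35.5 + 0.25·5.412 + 0.25·8.127 + 0.25·0.742115 = 12.4453.
Var(X) = E[X²] − (E[X])² = 12.4453 − 6.94118 = 5.50409.

5.504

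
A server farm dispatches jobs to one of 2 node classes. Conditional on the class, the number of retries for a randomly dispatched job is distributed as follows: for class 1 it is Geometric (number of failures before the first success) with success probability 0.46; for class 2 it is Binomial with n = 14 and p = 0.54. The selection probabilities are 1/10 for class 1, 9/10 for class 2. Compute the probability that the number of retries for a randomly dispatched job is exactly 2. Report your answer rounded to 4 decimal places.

Conditional on each class, P(X = 2): 1: 0.134136; 2: 0.0023819.
By total probability, P(X = 2) = 0.1·0.134136 + 0.9·0.0023819 = 0.0155573.

0.0156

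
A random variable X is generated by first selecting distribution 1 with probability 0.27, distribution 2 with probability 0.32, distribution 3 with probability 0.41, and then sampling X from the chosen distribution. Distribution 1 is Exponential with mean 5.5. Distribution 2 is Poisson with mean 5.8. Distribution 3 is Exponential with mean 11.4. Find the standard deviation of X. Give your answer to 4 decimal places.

Per component, 1: μ=5.5, E[X²]=60.5; 2: μ=5.8, E[X²]=39.44; 3: μ=11.4, E[X²]=259.92.
E[X] = 0.27·5.5 + 0.32·5.8 + 0.41·11.4 = 8.015.
E[X²] = 0.27·60.5 + 0.32·39.44 + 0.41·259.92 = 135.523.
Var(X) = E[X²] − (E[X])² = 135.523 − 64.2402 = 71.2828.
SD(X) = √71.2828 = 8.44291.

8.4429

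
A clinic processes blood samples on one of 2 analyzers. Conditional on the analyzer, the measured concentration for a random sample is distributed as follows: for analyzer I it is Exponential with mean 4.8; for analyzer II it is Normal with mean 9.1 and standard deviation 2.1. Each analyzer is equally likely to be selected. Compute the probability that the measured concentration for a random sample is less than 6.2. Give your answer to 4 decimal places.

0.4044

Conditional on each analyzer, P(X < 6.2): I: 0.725188; II: 0.0836468.
By total probability, P(X < 6.2) = 0.5·0.725188 + 0.5·0.0836468 = 0.404417.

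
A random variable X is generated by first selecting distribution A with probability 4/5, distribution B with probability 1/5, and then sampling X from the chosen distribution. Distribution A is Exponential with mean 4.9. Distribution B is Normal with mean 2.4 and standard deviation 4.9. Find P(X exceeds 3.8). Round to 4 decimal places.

0.4459

Conditional on each component, P(X > 3.8): A: 0.460469; B: 0.387548.
By total probability, P(X > 3.8) = 0.8·0.460469 + 0.2·0.387548 = 0.445885.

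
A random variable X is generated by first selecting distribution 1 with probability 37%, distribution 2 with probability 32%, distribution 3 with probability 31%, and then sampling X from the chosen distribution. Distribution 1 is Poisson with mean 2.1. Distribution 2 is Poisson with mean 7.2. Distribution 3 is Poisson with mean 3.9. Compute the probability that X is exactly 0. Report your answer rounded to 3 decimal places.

0.052

Conditional on each component, P(X = 0): 1: 0.122456; 2: 0.000746586; 3: 0.0202419.
By total probability, P(X = 0) = 0.37·0.122456 + 0.32·0.000746586 + 0.31·0.0202419 = 0.0518228.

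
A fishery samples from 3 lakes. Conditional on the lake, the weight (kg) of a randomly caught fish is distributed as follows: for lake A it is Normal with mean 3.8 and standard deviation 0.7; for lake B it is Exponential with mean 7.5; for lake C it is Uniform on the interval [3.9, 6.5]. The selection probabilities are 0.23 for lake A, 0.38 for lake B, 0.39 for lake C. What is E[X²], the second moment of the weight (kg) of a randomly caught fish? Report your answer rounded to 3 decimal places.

56.949

For each component E[X²] = Var + (mean)², giving A: 14.93; B: 112.5; C: 27.6033.
Overall E[X²] = 0.23·14.93 + 0.38·112.5 + 0.39·27.6033 = 56.9492.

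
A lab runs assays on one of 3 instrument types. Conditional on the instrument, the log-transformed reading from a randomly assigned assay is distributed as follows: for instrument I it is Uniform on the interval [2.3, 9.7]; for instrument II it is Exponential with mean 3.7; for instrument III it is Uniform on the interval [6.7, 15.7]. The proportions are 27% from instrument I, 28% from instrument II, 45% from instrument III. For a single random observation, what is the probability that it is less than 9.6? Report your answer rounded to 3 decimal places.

0.670

Conditional on each instrument, P(X < 9.6): I: 0.986486; II: 0.925324; III: 0.322222.
By total probability, P(X < 9.6) = 0.27·0.986486 + 0.28·0.925324 + 0.45·0.322222 = 0.670442.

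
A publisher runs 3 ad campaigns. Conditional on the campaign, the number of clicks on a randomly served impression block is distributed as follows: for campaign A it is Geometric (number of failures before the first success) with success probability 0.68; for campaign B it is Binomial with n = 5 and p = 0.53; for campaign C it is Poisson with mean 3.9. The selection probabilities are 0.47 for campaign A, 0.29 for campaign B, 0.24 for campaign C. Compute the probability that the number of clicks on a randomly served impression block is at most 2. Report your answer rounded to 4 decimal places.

0.6441

Conditional on each campaign, P(X ≤ 2): A: 0.967232; B: 0.443885; C: 0.253125.
By total probability, P(X ≤ 2) = 0.47·0.967232 + 0.29·0.443885 + 0.24·0.253125 = 0.644076.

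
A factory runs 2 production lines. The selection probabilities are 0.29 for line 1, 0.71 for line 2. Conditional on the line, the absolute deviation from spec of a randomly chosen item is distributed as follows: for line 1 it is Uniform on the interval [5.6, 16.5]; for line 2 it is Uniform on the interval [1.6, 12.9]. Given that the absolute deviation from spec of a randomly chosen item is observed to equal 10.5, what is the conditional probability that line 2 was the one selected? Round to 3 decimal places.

0.703

Likelihoods f(10.5 | ·): 1: 0.0917431; 2: 0.0884956.
Posterior ∝ prior × likelihood. Numerator for 2: 0.71·0.0884956 = 0.0628319.
Normalizing constant: 0.29·0.0917431 + 0.71·0.0884956 = 0.0894374.
P(2 | observation) = 0.0628319 / 0.0894374 = 0.702524.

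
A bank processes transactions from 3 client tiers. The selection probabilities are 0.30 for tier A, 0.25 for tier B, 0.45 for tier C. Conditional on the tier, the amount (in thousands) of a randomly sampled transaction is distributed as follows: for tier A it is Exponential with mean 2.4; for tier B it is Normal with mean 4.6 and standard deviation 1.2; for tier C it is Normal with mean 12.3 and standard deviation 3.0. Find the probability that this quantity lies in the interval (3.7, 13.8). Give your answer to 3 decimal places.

Conditional on each tier, P(3.7 < X < 13.8): A: 0.210841; B: 0.773373; C: 0.689388.
By total probability, P(3.7 < X < 13.8) = 0.3·0.210841 + 0.25·0.773373 + 0.45·0.689388 = 0.56682.

0.567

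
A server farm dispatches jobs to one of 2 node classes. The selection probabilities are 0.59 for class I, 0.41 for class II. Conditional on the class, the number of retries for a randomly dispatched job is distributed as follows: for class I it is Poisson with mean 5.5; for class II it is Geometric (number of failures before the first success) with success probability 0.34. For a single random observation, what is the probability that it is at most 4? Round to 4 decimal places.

Conditional on each class, P(X ≤ 4): I: 0.357518; II: 0.874767.
By total probability, P(X ≤ 4) = 0.59·0.357518 + 0.41·0.874767 = 0.56959.

0.5696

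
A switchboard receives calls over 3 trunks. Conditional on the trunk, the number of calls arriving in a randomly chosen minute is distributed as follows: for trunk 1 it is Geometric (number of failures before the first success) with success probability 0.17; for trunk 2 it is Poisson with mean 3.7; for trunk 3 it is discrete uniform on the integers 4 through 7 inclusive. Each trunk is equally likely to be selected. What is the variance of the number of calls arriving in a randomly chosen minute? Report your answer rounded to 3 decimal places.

Per component, 1: μ=4.88235, E[X²]=52.5571; 2: μ=3.7, E[X²]=17.39; 3: μ=5.5, E[X²]=31.5.
E[X] = 0.333333·4.88235 + 0.333333·3.7 + 0.333333·5.5 = 4.69412.
E[X²] = 0.333333·52.5571 + 0.333333·17.39 + 0.333333·31.5 = 33.8157.
Var(X) = E[X²] − (E[X])² = 33.8157 − 22.0347 = 11.781.

11.781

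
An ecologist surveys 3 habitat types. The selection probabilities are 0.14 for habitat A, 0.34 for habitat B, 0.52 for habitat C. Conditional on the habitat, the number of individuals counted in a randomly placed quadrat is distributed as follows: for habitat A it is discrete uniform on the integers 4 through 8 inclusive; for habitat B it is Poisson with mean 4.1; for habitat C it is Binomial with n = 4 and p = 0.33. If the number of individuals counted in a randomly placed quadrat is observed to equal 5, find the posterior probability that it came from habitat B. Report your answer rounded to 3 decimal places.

0.660

Likelihoods P(X=5 | ·): A: 0.2; B: 0.160004; C: 0.
Posterior ∝ prior × likelihood. Numerator for B: 0.34·0.160004 = 0.0544013.
Normalizing constant: 0.14·0.2 + 0.34·0.160004 + 0.52·0 = 0.0824013.
P(B | observation) = 0.0544013 / 0.0824013 = 0.6602.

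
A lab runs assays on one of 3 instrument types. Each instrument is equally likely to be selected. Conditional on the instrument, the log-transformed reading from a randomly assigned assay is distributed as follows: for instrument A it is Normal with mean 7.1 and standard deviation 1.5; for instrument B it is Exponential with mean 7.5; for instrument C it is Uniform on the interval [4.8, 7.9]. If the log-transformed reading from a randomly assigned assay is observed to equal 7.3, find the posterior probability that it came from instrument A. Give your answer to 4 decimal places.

Likelihoods f(7.3 | ·): A: 0.263608; B: 0.0503762; C: 0.322581.
Posterior ∝ prior × likelihood. Numerator for A: 0.333333·0.263608 = 0.0878693.
Normalizing constant: 0.333333·0.263608 + 0.333333·0.0503762 + 0.333333·0.322581 = 0.212188.
P(A | observation) = 0.0878693 / 0.212188 = 0.41411.

0.4141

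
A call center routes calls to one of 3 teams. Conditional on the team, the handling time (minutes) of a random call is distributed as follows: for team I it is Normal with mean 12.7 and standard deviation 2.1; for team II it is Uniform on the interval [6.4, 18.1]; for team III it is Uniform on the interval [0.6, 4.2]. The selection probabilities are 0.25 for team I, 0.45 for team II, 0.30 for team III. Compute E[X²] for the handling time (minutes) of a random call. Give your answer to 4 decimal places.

For each component E[X²] = Var + (mean)², giving I: 165.7; II: 161.47; III: 6.84.
Overall E[X²] = 0.25·165.7 + 0.45·161.47 + 0.3·6.84 = 116.139.

116.1385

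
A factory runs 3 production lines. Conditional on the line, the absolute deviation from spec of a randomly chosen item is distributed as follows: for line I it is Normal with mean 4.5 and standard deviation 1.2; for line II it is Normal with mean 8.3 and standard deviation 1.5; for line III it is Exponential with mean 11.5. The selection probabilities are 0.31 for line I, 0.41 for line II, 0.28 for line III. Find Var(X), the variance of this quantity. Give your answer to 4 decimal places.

Per component, I: μ=4.5, E[X²]=21.69; II: μ=8.3, E[X²]=71.14; III: μ=11.5, E[X²]=264.5.
E[X] = 0.31·4.5 + 0.41·8.3 + 0.28·11.5 = 8.018.
E[X²] = 0.31·21.69 + 0.41·71.14 + 0.28·264.5 = 109.951.
Var(X) = E[X²] − (E[X])² = 109.951 − 64.2883 = 45.663.

45.6630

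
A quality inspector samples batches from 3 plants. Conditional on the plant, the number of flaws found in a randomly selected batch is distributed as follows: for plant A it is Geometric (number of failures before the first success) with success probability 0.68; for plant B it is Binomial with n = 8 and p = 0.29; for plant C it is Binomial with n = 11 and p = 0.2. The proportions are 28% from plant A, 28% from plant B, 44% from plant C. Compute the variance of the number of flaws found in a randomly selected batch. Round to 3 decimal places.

Per component, A: μ=0.470588, E[X²]=0.913495; B: μ=2.32, E[X²]=7.0296; C: μ=2.2, E[X²]=6.6.
E[X] = 0.28·0.470588 + 0.28·2.32 + 0.44·2.2 = 1.74936.
E[X²] = 0.28·0.913495 + 0.28·7.0296 + 0.44·6.6 = 5.12807.
Var(X) = E[X²] − (E[X])² = 5.12807 − 3.06028 = 2.06779.

2.068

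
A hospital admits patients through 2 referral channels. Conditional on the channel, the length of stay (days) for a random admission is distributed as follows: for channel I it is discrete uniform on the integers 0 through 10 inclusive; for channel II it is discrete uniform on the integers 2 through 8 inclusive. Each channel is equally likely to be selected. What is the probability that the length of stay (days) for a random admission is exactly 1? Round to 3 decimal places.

Conditional on each channel, P(X = 1): I: 0.0909091; II: 0.
By total probability, P(X = 1) = 0.5·0.0909091 + 0.5·0 = 0.0454545.

0.045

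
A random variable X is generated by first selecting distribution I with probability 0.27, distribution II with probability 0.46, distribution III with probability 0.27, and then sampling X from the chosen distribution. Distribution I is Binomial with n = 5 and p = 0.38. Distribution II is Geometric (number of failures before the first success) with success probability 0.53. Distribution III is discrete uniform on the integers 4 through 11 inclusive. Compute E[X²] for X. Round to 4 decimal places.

19.0292

For each component E[X²] = Var + (mean)², giving I: 4.788; II: 2.45959; III: 61.5.
Overall E[X²] = 0.27·4.788 + 0.46·2.45959 + 0.27·61.5 = 19.0292.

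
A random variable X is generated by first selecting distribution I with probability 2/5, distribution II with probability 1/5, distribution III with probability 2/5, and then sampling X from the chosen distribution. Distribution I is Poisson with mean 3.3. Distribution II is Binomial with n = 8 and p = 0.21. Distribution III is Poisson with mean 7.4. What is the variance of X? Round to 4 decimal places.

10.0625

Per component, I: μ=3.3, E[X²]=14.19; II: μ=1.68, E[X²]=4.1496; III: μ=7.4, E[X²]=62.16.
E[X] = 0.4·3.3 + 0.2·1.68 + 0.4·7.4 = 4.616.
E[X²] = 0.4·14.19 + 0.2·4.1496 + 0.4·62.16 = 31.3699.
Var(X) = E[X²] − (E[X])² = 31.3699 − 21.3075 = 10.0625.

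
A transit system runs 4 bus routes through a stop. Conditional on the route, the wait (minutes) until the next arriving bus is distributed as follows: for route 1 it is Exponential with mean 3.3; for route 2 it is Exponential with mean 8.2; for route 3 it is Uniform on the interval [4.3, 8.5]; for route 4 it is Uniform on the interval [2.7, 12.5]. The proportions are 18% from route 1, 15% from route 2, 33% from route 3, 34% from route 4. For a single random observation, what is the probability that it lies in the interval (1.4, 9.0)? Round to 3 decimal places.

Conditional on each route, P(1.4 < X < 9.0): 1: 0.588868; 2: 0.509364; 3: 1; 4: 0.642857.
By total probability, P(1.4 < X < 9.0) = 0.18·0.588868 + 0.15·0.509364 + 0.33·1 + 0.34·0.642857 = 0.730972.

0.731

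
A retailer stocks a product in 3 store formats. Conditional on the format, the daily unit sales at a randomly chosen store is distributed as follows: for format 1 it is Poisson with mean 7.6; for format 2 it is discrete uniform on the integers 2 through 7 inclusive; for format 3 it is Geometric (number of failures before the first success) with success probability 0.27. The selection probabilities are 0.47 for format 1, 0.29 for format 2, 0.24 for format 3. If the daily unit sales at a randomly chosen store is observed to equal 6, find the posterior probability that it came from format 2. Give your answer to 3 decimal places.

0.399

Likelihoods P(X=6 | ·): 1: 0.13394; 2: 0.166667; 3: 0.0408602.
Posterior ∝ prior × likelihood. Numerator for 2: 0.29·0.166667 = 0.0483333.
Normalizing constant: 0.47·0.13394 + 0.29·0.166667 + 0.24·0.0408602 = 0.121092.
P(2 | observation) = 0.0483333 / 0.121092 = 0.399147.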